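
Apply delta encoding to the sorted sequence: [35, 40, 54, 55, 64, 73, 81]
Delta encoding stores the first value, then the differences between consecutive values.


First value: 35
Deltas:
  40 - 35 = 5
  54 - 40 = 14
  55 - 54 = 1
  64 - 55 = 9
  73 - 64 = 9
  81 - 73 = 8


Delta encoded: [35, 5, 14, 1, 9, 9, 8]


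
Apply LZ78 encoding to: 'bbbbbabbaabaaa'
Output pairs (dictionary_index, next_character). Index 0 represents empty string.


LZ78 encoding steps:
Dictionary: {0: ''}
Step 1: w='' (idx 0), next='b' -> output (0, 'b'), add 'b' as idx 1
Step 2: w='b' (idx 1), next='b' -> output (1, 'b'), add 'bb' as idx 2
Step 3: w='bb' (idx 2), next='a' -> output (2, 'a'), add 'bba' as idx 3
Step 4: w='bba' (idx 3), next='a' -> output (3, 'a'), add 'bbaa' as idx 4
Step 5: w='b' (idx 1), next='a' -> output (1, 'a'), add 'ba' as idx 5
Step 6: w='' (idx 0), next='a' -> output (0, 'a'), add 'a' as idx 6
Step 7: w='a' (idx 6), end of input -> output (6, '')


Encoded: [(0, 'b'), (1, 'b'), (2, 'a'), (3, 'a'), (1, 'a'), (0, 'a'), (6, '')]


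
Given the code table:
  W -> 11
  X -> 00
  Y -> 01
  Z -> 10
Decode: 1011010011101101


Decoding:
10 -> Z
11 -> W
01 -> Y
00 -> X
11 -> W
10 -> Z
11 -> W
01 -> Y


Result: ZWYXWZWY


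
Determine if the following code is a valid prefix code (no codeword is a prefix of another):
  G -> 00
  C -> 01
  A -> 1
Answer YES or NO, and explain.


Checking each pair (does one codeword prefix another?):
  G='00' vs C='01': no prefix
  G='00' vs A='1': no prefix
  C='01' vs G='00': no prefix
  C='01' vs A='1': no prefix
  A='1' vs G='00': no prefix
  A='1' vs C='01': no prefix
No violation found over all pairs.

YES -- this is a valid prefix code. No codeword is a prefix of any other codeword.


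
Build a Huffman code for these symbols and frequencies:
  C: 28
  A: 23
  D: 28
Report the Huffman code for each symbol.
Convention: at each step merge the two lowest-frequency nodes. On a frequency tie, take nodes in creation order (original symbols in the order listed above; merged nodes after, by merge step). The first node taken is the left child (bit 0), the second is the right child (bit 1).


Huffman tree construction:
Step 1: Merge A(23) + C(28) = 51
Step 2: Merge D(28) + (A+C)(51) = 79
Read each symbol's code off the tree from the root (left child = 0, right child = 1).

Codes:
  C: 11 (length 2)
  A: 10 (length 2)
  D: 0 (length 1)
Average code length: 130/79 = 1.6456 bits/symbol


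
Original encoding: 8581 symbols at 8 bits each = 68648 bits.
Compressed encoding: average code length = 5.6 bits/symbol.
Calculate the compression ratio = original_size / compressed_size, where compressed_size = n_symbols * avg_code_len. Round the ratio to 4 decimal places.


original_size = n_symbols * orig_bits = 8581 * 8 = 68648 bits
compressed_size = n_symbols * avg_code_len = 8581 * 5.6 = 48053.6 bits
ratio = original_size / compressed_size = 68648 / 48053.6 = 1.4286

Compression ratio = 1.4286


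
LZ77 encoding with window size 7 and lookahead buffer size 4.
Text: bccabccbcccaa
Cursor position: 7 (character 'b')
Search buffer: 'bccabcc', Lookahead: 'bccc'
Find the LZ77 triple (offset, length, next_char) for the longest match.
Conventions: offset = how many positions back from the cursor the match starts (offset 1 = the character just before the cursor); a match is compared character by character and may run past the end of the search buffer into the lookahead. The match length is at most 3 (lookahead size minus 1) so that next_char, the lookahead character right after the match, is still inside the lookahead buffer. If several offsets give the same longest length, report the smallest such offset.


Try each offset into the search buffer:
  offset=1 (pos 6, char 'c'): match length 0
  offset=2 (pos 5, char 'c'): match length 0
  offset=3 (pos 4, char 'b'): match length 3
  offset=4 (pos 3, char 'a'): match length 0
  offset=5 (pos 2, char 'c'): match length 0
  offset=6 (pos 1, char 'c'): match length 0
  offset=7 (pos 0, char 'b'): match length 3
Longest match has length 3, found at offsets 3, 7; take the smallest, offset 3.
next_char = character at position 7 + 3 = 10 -> 'c'

Best match: offset=3, length=3 (matching 'bcc' starting at position 4)
LZ77 triple: (3, 3, 'c')


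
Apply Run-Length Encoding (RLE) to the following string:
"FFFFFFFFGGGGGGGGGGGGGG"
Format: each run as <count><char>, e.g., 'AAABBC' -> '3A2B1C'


Scanning runs left to right:
  i=0: run of 'F' x 8 -> '8F'
  i=8: run of 'G' x 14 -> '14G'

RLE = 8F14G


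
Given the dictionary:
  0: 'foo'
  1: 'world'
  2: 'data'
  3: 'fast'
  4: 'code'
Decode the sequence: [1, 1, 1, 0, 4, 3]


Look up each index in the dictionary:
  1 -> 'world'
  1 -> 'world'
  1 -> 'world'
  0 -> 'foo'
  4 -> 'code'
  3 -> 'fast'

Decoded: "world world world foo code fast"


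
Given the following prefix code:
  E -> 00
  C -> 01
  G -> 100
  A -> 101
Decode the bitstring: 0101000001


Decoding step by step:
Bits 01 -> C
Bits 01 -> C
Bits 00 -> E
Bits 00 -> E
Bits 01 -> C


Decoded message: CCEEC


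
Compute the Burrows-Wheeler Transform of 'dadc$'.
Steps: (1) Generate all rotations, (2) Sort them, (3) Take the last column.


Rotations (sorted):
  0: $dadc -> last char: c
  1: adc$d -> last char: d
  2: c$dad -> last char: d
  3: dadc$ -> last char: $
  4: dc$da -> last char: a


BWT = cdd$a


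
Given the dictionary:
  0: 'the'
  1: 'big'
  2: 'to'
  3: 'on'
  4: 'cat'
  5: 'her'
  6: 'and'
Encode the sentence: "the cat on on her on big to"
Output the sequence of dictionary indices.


Look up each word in the dictionary:
  'the' -> 0
  'cat' -> 4
  'on' -> 3
  'on' -> 3
  'her' -> 5
  'on' -> 3
  'big' -> 1
  'to' -> 2

Encoded: [0, 4, 3, 3, 5, 3, 1, 2]


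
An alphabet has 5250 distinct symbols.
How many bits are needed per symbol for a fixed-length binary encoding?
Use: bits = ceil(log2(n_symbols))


log2(5250) = 12.3581
Bracket: 2^12 = 4096 < 5250 <= 2^13 = 8192
So ceil(log2(5250)) = 13

bits = ceil(log2(5250)) = ceil(12.3581) = 13 bits


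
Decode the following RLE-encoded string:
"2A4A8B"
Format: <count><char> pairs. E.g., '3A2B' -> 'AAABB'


Expanding each <count><char> pair:
  2A -> 'AA'
  4A -> 'AAAA'
  8B -> 'BBBBBBBB'

Decoded = AAAAAABBBBBBBB


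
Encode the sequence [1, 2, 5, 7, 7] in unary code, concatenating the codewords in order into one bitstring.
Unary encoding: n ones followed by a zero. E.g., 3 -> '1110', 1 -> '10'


Encode each number as n ones followed by a terminating 0:
  1 -> 10 (2 bits)
  2 -> 110 (3 bits)
  5 -> 111110 (6 bits)
  7 -> 11111110 (8 bits)
  7 -> 11111110 (8 bits)
Total length = 2 + 3 + 6 + 8 + 8 = 27 bits.

Unary([1, 2, 5, 7, 7]) = 101101111101111111011111110 (27 bits)


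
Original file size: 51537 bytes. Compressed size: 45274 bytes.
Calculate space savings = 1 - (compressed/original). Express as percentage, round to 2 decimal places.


ratio = compressed/original = 45274/51537 = 0.878476
savings = 1 - ratio = 1 - 0.878476 = 0.121524
as a percentage: 0.121524 * 100 = 12.15%

Space savings = 1 - 45274/51537 = 12.15%


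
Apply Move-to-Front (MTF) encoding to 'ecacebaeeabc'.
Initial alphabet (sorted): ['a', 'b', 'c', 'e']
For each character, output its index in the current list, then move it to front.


MTF encoding:
'e': index 3 in ['a', 'b', 'c', 'e'] -> ['e', 'a', 'b', 'c']
'c': index 3 in ['e', 'a', 'b', 'c'] -> ['c', 'e', 'a', 'b']
'a': index 2 in ['c', 'e', 'a', 'b'] -> ['a', 'c', 'e', 'b']
'c': index 1 in ['a', 'c', 'e', 'b'] -> ['c', 'a', 'e', 'b']
'e': index 2 in ['c', 'a', 'e', 'b'] -> ['e', 'c', 'a', 'b']
'b': index 3 in ['e', 'c', 'a', 'b'] -> ['b', 'e', 'c', 'a']
'a': index 3 in ['b', 'e', 'c', 'a'] -> ['a', 'b', 'e', 'c']
'e': index 2 in ['a', 'b', 'e', 'c'] -> ['e', 'a', 'b', 'c']
'e': index 0 in ['e', 'a', 'b', 'c'] -> ['e', 'a', 'b', 'c']
'a': index 1 in ['e', 'a', 'b', 'c'] -> ['a', 'e', 'b', 'c']
'b': index 2 in ['a', 'e', 'b', 'c'] -> ['b', 'a', 'e', 'c']
'c': index 3 in ['b', 'a', 'e', 'c'] -> ['c', 'b', 'a', 'e']


Output: [3, 3, 2, 1, 2, 3, 3, 2, 0, 1, 2, 3]


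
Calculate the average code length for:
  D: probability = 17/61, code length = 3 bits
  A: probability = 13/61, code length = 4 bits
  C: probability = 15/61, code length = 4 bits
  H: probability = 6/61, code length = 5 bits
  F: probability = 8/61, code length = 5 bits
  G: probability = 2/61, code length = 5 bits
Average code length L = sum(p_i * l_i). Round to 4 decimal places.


Weighted contributions p_i * l_i:
  D: (17/61) * 3 = 51/61
  A: (13/61) * 4 = 52/61
  C: (15/61) * 4 = 60/61
  H: (6/61) * 5 = 30/61
  F: (8/61) * 5 = 40/61
  G: (2/61) * 5 = 10/61
Sum = (51 + 52 + 60 + 30 + 40 + 10)/61 = 243/61

L = 243/61 = 3.9836 bits/symbol


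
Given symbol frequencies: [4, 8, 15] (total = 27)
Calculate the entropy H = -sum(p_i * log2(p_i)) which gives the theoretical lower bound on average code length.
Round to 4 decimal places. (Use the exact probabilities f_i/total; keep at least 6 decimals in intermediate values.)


Per-symbol terms -p_i * log2(p_i) with p_i = f_i/27:
  p = 4/27 = 0.148148: log2(p) = -2.754888, -p*log2(p) = 0.408131
  p = 8/27 = 0.296296: log2(p) = -1.754888, -p*log2(p) = 0.519967
  p = 15/27 = 0.555556: log2(p) = -0.847997, -p*log2(p) = 0.471109
H = 0.408131 + 0.519967 + 0.471109 = 1.399207

H = 1.3992 bits/symbol


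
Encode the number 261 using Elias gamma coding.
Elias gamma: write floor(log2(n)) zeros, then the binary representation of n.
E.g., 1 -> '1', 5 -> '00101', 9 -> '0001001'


num_bits = floor(log2(261)) + 1 = 9
leading_zeros = num_bits - 1 = 8
binary(261) = 100000101

Elias gamma(261) = '00000000' + '100000101' = 00000000100000101 (17 bits)


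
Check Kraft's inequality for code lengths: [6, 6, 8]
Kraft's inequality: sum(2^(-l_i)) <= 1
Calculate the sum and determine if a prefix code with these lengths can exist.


Sum = 2^(-6) + 2^(-6) + 2^(-8)
    = 0.015625 + 0.015625 + 0.00390625
    = 9/256 = 0.03515625
Since 0.03515625 <= 1, Kraft's inequality IS satisfied.
A prefix code with these lengths CAN exist.

Kraft sum = 0.03515625. Satisfied.


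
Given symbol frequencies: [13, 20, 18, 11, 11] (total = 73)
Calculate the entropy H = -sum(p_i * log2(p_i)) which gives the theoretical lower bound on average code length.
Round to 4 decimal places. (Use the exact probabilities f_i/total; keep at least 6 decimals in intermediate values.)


Per-symbol terms -p_i * log2(p_i) with p_i = f_i/73:
  p = 13/73 = 0.178082: log2(p) = -2.489385, -p*log2(p) = 0.443315
  p = 20/73 = 0.273973: log2(p) = -1.867896, -p*log2(p) = 0.511752
  p = 18/73 = 0.246575: log2(p) = -2.019900, -p*log2(p) = 0.498057
  p = 11/73 = 0.150685: log2(p) = -2.730393, -p*log2(p) = 0.411429
  p = 11/73 = 0.150685: log2(p) = -2.730393, -p*log2(p) = 0.411429
H = 0.443315 + 0.511752 + 0.498057 + 0.411429 + 0.411429 = 2.275982

H = 2.276 bits/symbol


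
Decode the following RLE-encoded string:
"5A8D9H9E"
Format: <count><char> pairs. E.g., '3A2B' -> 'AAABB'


Expanding each <count><char> pair:
  5A -> 'AAAAA'
  8D -> 'DDDDDDDD'
  9H -> 'HHHHHHHHH'
  9E -> 'EEEEEEEEE'

Decoded = AAAAADDDDDDDDHHHHHHHHHEEEEEEEEE


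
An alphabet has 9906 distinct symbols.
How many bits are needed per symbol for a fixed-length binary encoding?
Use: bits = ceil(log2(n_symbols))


log2(9906) = 13.2741
Bracket: 2^13 = 8192 < 9906 <= 2^14 = 16384
So ceil(log2(9906)) = 14

bits = ceil(log2(9906)) = ceil(13.2741) = 14 bits


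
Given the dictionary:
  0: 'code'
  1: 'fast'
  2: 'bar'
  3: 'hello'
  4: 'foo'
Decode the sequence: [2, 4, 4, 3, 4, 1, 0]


Look up each index in the dictionary:
  2 -> 'bar'
  4 -> 'foo'
  4 -> 'foo'
  3 -> 'hello'
  4 -> 'foo'
  1 -> 'fast'
  0 -> 'code'

Decoded: "bar foo foo hello foo fast code"


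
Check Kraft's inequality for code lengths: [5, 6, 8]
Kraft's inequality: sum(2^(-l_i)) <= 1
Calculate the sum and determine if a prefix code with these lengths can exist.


Sum = 2^(-5) + 2^(-6) + 2^(-8)
    = 0.03125 + 0.015625 + 0.00390625
    = 13/256 = 0.05078125
Since 0.05078125 <= 1, Kraft's inequality IS satisfied.
A prefix code with these lengths CAN exist.

Kraft sum = 0.05078125. Satisfied.


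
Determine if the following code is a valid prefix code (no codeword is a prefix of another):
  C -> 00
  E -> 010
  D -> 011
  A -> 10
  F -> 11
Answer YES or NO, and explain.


Checking each pair (does one codeword prefix another?):
  C='00' vs E='010': no prefix
  C='00' vs D='011': no prefix
  C='00' vs A='10': no prefix
  C='00' vs F='11': no prefix
  E='010' vs C='00': no prefix
  E='010' vs D='011': no prefix
  E='010' vs A='10': no prefix
  E='010' vs F='11': no prefix
  D='011' vs C='00': no prefix
  D='011' vs E='010': no prefix
  D='011' vs A='10': no prefix
  D='011' vs F='11': no prefix
  A='10' vs C='00': no prefix
  A='10' vs E='010': no prefix
  A='10' vs D='011': no prefix
  A='10' vs F='11': no prefix
  F='11' vs C='00': no prefix
  F='11' vs E='010': no prefix
  F='11' vs D='011': no prefix
  F='11' vs A='10': no prefix
No violation found over all pairs.

YES -- this is a valid prefix code. No codeword is a prefix of any other codeword.


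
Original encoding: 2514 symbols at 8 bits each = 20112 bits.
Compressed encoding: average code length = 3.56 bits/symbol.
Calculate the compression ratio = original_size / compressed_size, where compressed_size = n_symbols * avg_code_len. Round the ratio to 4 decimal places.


original_size = n_symbols * orig_bits = 2514 * 8 = 20112 bits
compressed_size = n_symbols * avg_code_len = 2514 * 3.56 = 8949.84 bits
ratio = original_size / compressed_size = 20112 / 8949.84 = 2.2472

Compression ratio = 2.2472


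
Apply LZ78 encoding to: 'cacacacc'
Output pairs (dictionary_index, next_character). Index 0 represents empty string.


LZ78 encoding steps:
Dictionary: {0: ''}
Step 1: w='' (idx 0), next='c' -> output (0, 'c'), add 'c' as idx 1
Step 2: w='' (idx 0), next='a' -> output (0, 'a'), add 'a' as idx 2
Step 3: w='c' (idx 1), next='a' -> output (1, 'a'), add 'ca' as idx 3
Step 4: w='ca' (idx 3), next='c' -> output (3, 'c'), add 'cac' as idx 4
Step 5: w='c' (idx 1), end of input -> output (1, '')


Encoded: [(0, 'c'), (0, 'a'), (1, 'a'), (3, 'c'), (1, '')]


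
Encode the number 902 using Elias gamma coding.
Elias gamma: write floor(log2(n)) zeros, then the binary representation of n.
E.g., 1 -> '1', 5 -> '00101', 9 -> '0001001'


num_bits = floor(log2(902)) + 1 = 10
leading_zeros = num_bits - 1 = 9
binary(902) = 1110000110

Elias gamma(902) = '000000000' + '1110000110' = 0000000001110000110 (19 bits)


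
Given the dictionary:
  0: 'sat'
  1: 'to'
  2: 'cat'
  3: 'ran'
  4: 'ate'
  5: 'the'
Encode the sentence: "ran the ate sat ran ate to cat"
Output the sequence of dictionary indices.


Look up each word in the dictionary:
  'ran' -> 3
  'the' -> 5
  'ate' -> 4
  'sat' -> 0
  'ran' -> 3
  'ate' -> 4
  'to' -> 1
  'cat' -> 2

Encoded: [3, 5, 4, 0, 3, 4, 1, 2]


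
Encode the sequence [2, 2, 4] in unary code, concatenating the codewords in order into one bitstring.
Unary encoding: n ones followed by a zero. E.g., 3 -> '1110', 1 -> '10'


Encode each number as n ones followed by a terminating 0:
  2 -> 110 (3 bits)
  2 -> 110 (3 bits)
  4 -> 11110 (5 bits)
Total length = 3 + 3 + 5 = 11 bits.

Unary([2, 2, 4]) = 11011011110 (11 bits)


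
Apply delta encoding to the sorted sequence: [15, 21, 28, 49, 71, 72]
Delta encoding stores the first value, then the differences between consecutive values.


First value: 15
Deltas:
  21 - 15 = 6
  28 - 21 = 7
  49 - 28 = 21
  71 - 49 = 22
  72 - 71 = 1


Delta encoded: [15, 6, 7, 21, 22, 1]


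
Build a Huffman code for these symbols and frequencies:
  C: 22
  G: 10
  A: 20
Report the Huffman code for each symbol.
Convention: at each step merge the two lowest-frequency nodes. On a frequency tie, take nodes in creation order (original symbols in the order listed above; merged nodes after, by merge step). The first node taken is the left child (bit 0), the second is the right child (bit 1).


Huffman tree construction:
Step 1: Merge G(10) + A(20) = 30
Step 2: Merge C(22) + (G+A)(30) = 52
Read each symbol's code off the tree from the root (left child = 0, right child = 1).

Codes:
  C: 0 (length 1)
  G: 10 (length 2)
  A: 11 (length 2)
Average code length: 82/52 = 1.5769 bits/symbol


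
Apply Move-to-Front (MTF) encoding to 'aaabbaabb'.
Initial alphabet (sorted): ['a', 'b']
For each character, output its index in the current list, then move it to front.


MTF encoding:
'a': index 0 in ['a', 'b'] -> ['a', 'b']
'a': index 0 in ['a', 'b'] -> ['a', 'b']
'a': index 0 in ['a', 'b'] -> ['a', 'b']
'b': index 1 in ['a', 'b'] -> ['b', 'a']
'b': index 0 in ['b', 'a'] -> ['b', 'a']
'a': index 1 in ['b', 'a'] -> ['a', 'b']
'a': index 0 in ['a', 'b'] -> ['a', 'b']
'b': index 1 in ['a', 'b'] -> ['b', 'a']
'b': index 0 in ['b', 'a'] -> ['b', 'a']


Output: [0, 0, 0, 1, 0, 1, 0, 1, 0]


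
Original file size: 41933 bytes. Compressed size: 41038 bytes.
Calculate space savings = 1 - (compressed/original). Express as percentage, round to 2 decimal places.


ratio = compressed/original = 41038/41933 = 0.978656
savings = 1 - ratio = 1 - 0.978656 = 0.021344
as a percentage: 0.021344 * 100 = 2.13%

Space savings = 1 - 41038/41933 = 2.13%


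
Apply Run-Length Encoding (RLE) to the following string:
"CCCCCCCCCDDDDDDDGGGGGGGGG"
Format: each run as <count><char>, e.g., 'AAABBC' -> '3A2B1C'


Scanning runs left to right:
  i=0: run of 'C' x 9 -> '9C'
  i=9: run of 'D' x 7 -> '7D'
  i=16: run of 'G' x 9 -> '9G'

RLE = 9C7D9G


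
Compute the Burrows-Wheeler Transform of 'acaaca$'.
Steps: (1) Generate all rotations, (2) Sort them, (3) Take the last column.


Rotations (sorted):
  0: $acaaca -> last char: a
  1: a$acaac -> last char: c
  2: aaca$ac -> last char: c
  3: aca$aca -> last char: a
  4: acaaca$ -> last char: $
  5: ca$acaa -> last char: a
  6: caaca$a -> last char: a


BWT = acca$aa


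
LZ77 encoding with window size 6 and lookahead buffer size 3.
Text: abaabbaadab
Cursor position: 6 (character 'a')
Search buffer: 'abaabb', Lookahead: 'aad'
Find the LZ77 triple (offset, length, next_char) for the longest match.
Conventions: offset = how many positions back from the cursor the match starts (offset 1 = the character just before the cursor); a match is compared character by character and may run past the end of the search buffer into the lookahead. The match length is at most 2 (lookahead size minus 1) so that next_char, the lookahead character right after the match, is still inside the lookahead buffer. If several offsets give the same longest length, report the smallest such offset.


Try each offset into the search buffer:
  offset=1 (pos 5, char 'b'): match length 0
  offset=2 (pos 4, char 'b'): match length 0
  offset=3 (pos 3, char 'a'): match length 1
  offset=4 (pos 2, char 'a'): match length 2
  offset=5 (pos 1, char 'b'): match length 0
  offset=6 (pos 0, char 'a'): match length 1
Longest match has length 2 at offset 4.
next_char = character at position 6 + 2 = 8 -> 'd'

Best match: offset=4, length=2 (matching 'aa' starting at position 2)
LZ77 triple: (4, 2, 'd')


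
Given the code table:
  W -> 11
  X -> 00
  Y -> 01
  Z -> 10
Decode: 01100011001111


Decoding:
01 -> Y
10 -> Z
00 -> X
11 -> W
00 -> X
11 -> W
11 -> W


Result: YZXWXWW


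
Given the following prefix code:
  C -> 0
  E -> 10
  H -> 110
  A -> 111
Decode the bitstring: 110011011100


Decoding step by step:
Bits 110 -> H
Bits 0 -> C
Bits 110 -> H
Bits 111 -> A
Bits 0 -> C
Bits 0 -> C


Decoded message: HCHACC


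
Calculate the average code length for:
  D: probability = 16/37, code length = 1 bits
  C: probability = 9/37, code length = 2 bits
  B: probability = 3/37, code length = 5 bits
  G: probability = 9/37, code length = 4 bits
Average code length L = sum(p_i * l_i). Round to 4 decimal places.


Weighted contributions p_i * l_i:
  D: (16/37) * 1 = 16/37
  C: (9/37) * 2 = 18/37
  B: (3/37) * 5 = 15/37
  G: (9/37) * 4 = 36/37
Sum = (16 + 18 + 15 + 36)/37 = 85/37

L = 85/37 = 2.2973 bits/symbol


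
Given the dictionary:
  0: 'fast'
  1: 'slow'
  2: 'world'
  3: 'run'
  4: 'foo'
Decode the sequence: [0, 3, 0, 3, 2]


Look up each index in the dictionary:
  0 -> 'fast'
  3 -> 'run'
  0 -> 'fast'
  3 -> 'run'
  2 -> 'world'

Decoded: "fast run fast run world"


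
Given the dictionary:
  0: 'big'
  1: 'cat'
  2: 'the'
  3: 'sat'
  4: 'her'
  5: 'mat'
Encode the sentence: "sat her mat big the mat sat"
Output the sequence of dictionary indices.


Look up each word in the dictionary:
  'sat' -> 3
  'her' -> 4
  'mat' -> 5
  'big' -> 0
  'the' -> 2
  'mat' -> 5
  'sat' -> 3

Encoded: [3, 4, 5, 0, 2, 5, 3]


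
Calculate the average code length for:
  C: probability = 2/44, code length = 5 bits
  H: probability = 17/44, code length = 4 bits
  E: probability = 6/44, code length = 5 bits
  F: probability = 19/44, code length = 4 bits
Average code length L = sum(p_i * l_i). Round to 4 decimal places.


Weighted contributions p_i * l_i:
  C: (2/44) * 5 = 10/44
  H: (17/44) * 4 = 68/44
  E: (6/44) * 5 = 30/44
  F: (19/44) * 4 = 76/44
Sum = (10 + 68 + 30 + 76)/44 = 184/44

L = 184/44 = 4.1818 bits/symbol


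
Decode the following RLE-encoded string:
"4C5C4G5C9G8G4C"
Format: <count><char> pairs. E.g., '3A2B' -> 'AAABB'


Expanding each <count><char> pair:
  4C -> 'CCCC'
  5C -> 'CCCCC'
  4G -> 'GGGG'
  5C -> 'CCCCC'
  9G -> 'GGGGGGGGG'
  8G -> 'GGGGGGGG'
  4C -> 'CCCC'

Decoded = CCCCCCCCCGGGGCCCCCGGGGGGGGGGGGGGGGGCCCC


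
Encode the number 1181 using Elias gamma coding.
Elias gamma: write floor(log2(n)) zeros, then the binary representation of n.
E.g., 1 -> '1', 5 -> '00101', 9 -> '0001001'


num_bits = floor(log2(1181)) + 1 = 11
leading_zeros = num_bits - 1 = 10
binary(1181) = 10010011101

Elias gamma(1181) = '0000000000' + '10010011101' = 000000000010010011101 (21 bits)


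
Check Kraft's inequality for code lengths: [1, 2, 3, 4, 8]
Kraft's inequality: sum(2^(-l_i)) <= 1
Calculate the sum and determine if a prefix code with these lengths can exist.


Sum = 2^(-1) + 2^(-2) + 2^(-3) + 2^(-4) + 2^(-8)
    = 0.5 + 0.25 + 0.125 + 0.0625 + 0.00390625
    = 241/256 = 0.94140625
Since 0.94140625 <= 1, Kraft's inequality IS satisfied.
A prefix code with these lengths CAN exist.

Kraft sum = 0.94140625. Satisfied.


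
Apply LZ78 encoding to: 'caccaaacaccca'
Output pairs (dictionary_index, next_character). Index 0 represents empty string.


LZ78 encoding steps:
Dictionary: {0: ''}
Step 1: w='' (idx 0), next='c' -> output (0, 'c'), add 'c' as idx 1
Step 2: w='' (idx 0), next='a' -> output (0, 'a'), add 'a' as idx 2
Step 3: w='c' (idx 1), next='c' -> output (1, 'c'), add 'cc' as idx 3
Step 4: w='a' (idx 2), next='a' -> output (2, 'a'), add 'aa' as idx 4
Step 5: w='a' (idx 2), next='c' -> output (2, 'c'), add 'ac' as idx 5
Step 6: w='ac' (idx 5), next='c' -> output (5, 'c'), add 'acc' as idx 6
Step 7: w='c' (idx 1), next='a' -> output (1, 'a'), add 'ca' as idx 7


Encoded: [(0, 'c'), (0, 'a'), (1, 'c'), (2, 'a'), (2, 'c'), (5, 'c'), (1, 'a')]


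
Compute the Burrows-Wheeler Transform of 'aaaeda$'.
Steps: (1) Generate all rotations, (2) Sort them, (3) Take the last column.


Rotations (sorted):
  0: $aaaeda -> last char: a
  1: a$aaaed -> last char: d
  2: aaaeda$ -> last char: $
  3: aaeda$a -> last char: a
  4: aeda$aa -> last char: a
  5: da$aaae -> last char: e
  6: eda$aaa -> last char: a


BWT = ad$aaea


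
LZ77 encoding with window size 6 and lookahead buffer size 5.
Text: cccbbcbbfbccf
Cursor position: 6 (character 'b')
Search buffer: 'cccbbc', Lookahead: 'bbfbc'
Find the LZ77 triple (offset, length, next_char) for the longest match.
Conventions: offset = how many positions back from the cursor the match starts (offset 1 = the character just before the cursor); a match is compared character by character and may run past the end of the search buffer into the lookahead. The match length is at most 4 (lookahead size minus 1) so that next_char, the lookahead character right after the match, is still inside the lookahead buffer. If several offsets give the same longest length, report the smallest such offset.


Try each offset into the search buffer:
  offset=1 (pos 5, char 'c'): match length 0
  offset=2 (pos 4, char 'b'): match length 1
  offset=3 (pos 3, char 'b'): match length 2
  offset=4 (pos 2, char 'c'): match length 0
  offset=5 (pos 1, char 'c'): match length 0
  offset=6 (pos 0, char 'c'): match length 0
Longest match has length 2 at offset 3.
next_char = character at position 6 + 2 = 8 -> 'f'

Best match: offset=3, length=2 (matching 'bb' starting at position 3)
LZ77 triple: (3, 2, 'f')


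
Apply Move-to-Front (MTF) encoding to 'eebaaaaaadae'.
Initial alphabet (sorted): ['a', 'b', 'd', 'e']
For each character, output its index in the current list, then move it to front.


MTF encoding:
'e': index 3 in ['a', 'b', 'd', 'e'] -> ['e', 'a', 'b', 'd']
'e': index 0 in ['e', 'a', 'b', 'd'] -> ['e', 'a', 'b', 'd']
'b': index 2 in ['e', 'a', 'b', 'd'] -> ['b', 'e', 'a', 'd']
'a': index 2 in ['b', 'e', 'a', 'd'] -> ['a', 'b', 'e', 'd']
'a': index 0 in ['a', 'b', 'e', 'd'] -> ['a', 'b', 'e', 'd']
'a': index 0 in ['a', 'b', 'e', 'd'] -> ['a', 'b', 'e', 'd']
'a': index 0 in ['a', 'b', 'e', 'd'] -> ['a', 'b', 'e', 'd']
'a': index 0 in ['a', 'b', 'e', 'd'] -> ['a', 'b', 'e', 'd']
'a': index 0 in ['a', 'b', 'e', 'd'] -> ['a', 'b', 'e', 'd']
'd': index 3 in ['a', 'b', 'e', 'd'] -> ['d', 'a', 'b', 'e']
'a': index 1 in ['d', 'a', 'b', 'e'] -> ['a', 'd', 'b', 'e']
'e': index 3 in ['a', 'd', 'b', 'e'] -> ['e', 'a', 'd', 'b']


Output: [3, 0, 2, 2, 0, 0, 0, 0, 0, 3, 1, 3]


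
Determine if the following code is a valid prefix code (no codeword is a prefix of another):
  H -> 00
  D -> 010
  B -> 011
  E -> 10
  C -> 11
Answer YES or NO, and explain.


Checking each pair (does one codeword prefix another?):
  H='00' vs D='010': no prefix
  H='00' vs B='011': no prefix
  H='00' vs E='10': no prefix
  H='00' vs C='11': no prefix
  D='010' vs H='00': no prefix
  D='010' vs B='011': no prefix
  D='010' vs E='10': no prefix
  D='010' vs C='11': no prefix
  B='011' vs H='00': no prefix
  B='011' vs D='010': no prefix
  B='011' vs E='10': no prefix
  B='011' vs C='11': no prefix
  E='10' vs H='00': no prefix
  E='10' vs D='010': no prefix
  E='10' vs B='011': no prefix
  E='10' vs C='11': no prefix
  C='11' vs H='00': no prefix
  C='11' vs D='010': no prefix
  C='11' vs B='011': no prefix
  C='11' vs E='10': no prefix
No violation found over all pairs.

YES -- this is a valid prefix code. No codeword is a prefix of any other codeword.


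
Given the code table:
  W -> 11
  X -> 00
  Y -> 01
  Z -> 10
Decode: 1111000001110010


Decoding:
11 -> W
11 -> W
00 -> X
00 -> X
01 -> Y
11 -> W
00 -> X
10 -> Z


Result: WWXXYWXZ


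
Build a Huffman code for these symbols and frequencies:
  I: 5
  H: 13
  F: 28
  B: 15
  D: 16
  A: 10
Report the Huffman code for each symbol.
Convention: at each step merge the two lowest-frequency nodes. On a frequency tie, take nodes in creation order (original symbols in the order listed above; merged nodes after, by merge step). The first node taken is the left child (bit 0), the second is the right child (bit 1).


Huffman tree construction:
Step 1: Merge I(5) + A(10) = 15
Step 2: Merge H(13) + B(15) = 28
Step 3: Merge (I+A)(15) + D(16) = 31
Step 4: Merge F(28) + (H+B)(28) = 56
Step 5: Merge ((I+A)+D)(31) + (F+(H+B))(56) = 87
Read each symbol's code off the tree from the root (left child = 0, right child = 1).

Codes:
  I: 000 (length 3)
  H: 110 (length 3)
  F: 10 (length 2)
  B: 111 (length 3)
  D: 01 (length 2)
  A: 001 (length 3)
Average code length: 217/87 = 2.4943 bits/symbol


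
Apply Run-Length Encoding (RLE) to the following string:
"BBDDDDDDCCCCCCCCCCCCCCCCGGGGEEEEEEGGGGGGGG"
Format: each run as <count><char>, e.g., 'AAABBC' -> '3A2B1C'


Scanning runs left to right:
  i=0: run of 'B' x 2 -> '2B'
  i=2: run of 'D' x 6 -> '6D'
  i=8: run of 'C' x 16 -> '16C'
  i=24: run of 'G' x 4 -> '4G'
  i=28: run of 'E' x 6 -> '6E'
  i=34: run of 'G' x 8 -> '8G'

RLE = 2B6D16C4G6E8G


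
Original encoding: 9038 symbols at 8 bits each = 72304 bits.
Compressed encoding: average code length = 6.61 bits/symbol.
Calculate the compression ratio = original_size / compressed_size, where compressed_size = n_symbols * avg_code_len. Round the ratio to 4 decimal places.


original_size = n_symbols * orig_bits = 9038 * 8 = 72304 bits
compressed_size = n_symbols * avg_code_len = 9038 * 6.61 = 59741.18 bits
ratio = original_size / compressed_size = 72304 / 59741.18 = 1.2103

Compression ratio = 1.2103


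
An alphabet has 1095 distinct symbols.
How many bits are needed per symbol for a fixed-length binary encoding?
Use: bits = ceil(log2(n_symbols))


log2(1095) = 10.0967
Bracket: 2^10 = 1024 < 1095 <= 2^11 = 2048
So ceil(log2(1095)) = 11

bits = ceil(log2(1095)) = ceil(10.0967) = 11 bits


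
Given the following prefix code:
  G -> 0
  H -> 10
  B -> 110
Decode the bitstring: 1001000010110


Decoding step by step:
Bits 10 -> H
Bits 0 -> G
Bits 10 -> H
Bits 0 -> G
Bits 0 -> G
Bits 0 -> G
Bits 10 -> H
Bits 110 -> B


Decoded message: HGHGGGHB


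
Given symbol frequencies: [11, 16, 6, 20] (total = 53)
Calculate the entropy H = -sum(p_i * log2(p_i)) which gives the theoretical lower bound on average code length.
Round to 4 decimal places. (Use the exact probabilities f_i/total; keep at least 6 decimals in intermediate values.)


Per-symbol terms -p_i * log2(p_i) with p_i = f_i/53:
  p = 11/53 = 0.207547: log2(p) = -2.268489, -p*log2(p) = 0.470818
  p = 16/53 = 0.301887: log2(p) = -1.727920, -p*log2(p) = 0.521636
  p = 6/53 = 0.113208: log2(p) = -3.142958, -p*log2(p) = 0.355807
  p = 20/53 = 0.377358: log2(p) = -1.405992, -p*log2(p) = 0.530563
H = 0.470818 + 0.521636 + 0.355807 + 0.530563 = 1.878824

H = 1.8788 bits/symbol


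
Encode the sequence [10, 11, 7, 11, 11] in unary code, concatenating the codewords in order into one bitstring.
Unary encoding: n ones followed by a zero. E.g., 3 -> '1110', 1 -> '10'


Encode each number as n ones followed by a terminating 0:
  10 -> 11111111110 (11 bits)
  11 -> 111111111110 (12 bits)
  7 -> 11111110 (8 bits)
  11 -> 111111111110 (12 bits)
  11 -> 111111111110 (12 bits)
Total length = 11 + 12 + 8 + 12 + 12 = 55 bits.

Unary([10, 11, 7, 11, 11]) = 1111111111011111111111011111110111111111110111111111110 (55 bits)


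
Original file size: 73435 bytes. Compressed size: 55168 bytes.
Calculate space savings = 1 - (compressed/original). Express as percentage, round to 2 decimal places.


ratio = compressed/original = 55168/73435 = 0.751249
savings = 1 - ratio = 1 - 0.751249 = 0.248751
as a percentage: 0.248751 * 100 = 24.88%

Space savings = 1 - 55168/73435 = 24.88%


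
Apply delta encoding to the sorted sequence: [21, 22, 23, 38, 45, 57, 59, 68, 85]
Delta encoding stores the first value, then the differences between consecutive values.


First value: 21
Deltas:
  22 - 21 = 1
  23 - 22 = 1
  38 - 23 = 15
  45 - 38 = 7
  57 - 45 = 12
  59 - 57 = 2
  68 - 59 = 9
  85 - 68 = 17


Delta encoded: [21, 1, 1, 15, 7, 12, 2, 9, 17]


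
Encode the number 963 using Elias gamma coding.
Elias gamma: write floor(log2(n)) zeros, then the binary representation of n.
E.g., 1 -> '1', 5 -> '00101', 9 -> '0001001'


num_bits = floor(log2(963)) + 1 = 10
leading_zeros = num_bits - 1 = 9
binary(963) = 1111000011

Elias gamma(963) = '000000000' + '1111000011' = 0000000001111000011 (19 bits)


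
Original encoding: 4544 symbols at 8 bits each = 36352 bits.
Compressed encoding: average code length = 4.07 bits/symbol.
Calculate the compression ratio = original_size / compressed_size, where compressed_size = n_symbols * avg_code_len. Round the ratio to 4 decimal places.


original_size = n_symbols * orig_bits = 4544 * 8 = 36352 bits
compressed_size = n_symbols * avg_code_len = 4544 * 4.07 = 18494.08 bits
ratio = original_size / compressed_size = 36352 / 18494.08 = 1.9656

Compression ratio = 1.9656


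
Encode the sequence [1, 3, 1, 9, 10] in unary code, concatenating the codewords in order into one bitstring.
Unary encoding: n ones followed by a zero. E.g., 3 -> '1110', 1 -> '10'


Encode each number as n ones followed by a terminating 0:
  1 -> 10 (2 bits)
  3 -> 1110 (4 bits)
  1 -> 10 (2 bits)
  9 -> 1111111110 (10 bits)
  10 -> 11111111110 (11 bits)
Total length = 2 + 4 + 2 + 10 + 11 = 29 bits.

Unary([1, 3, 1, 9, 10]) = 10111010111111111011111111110 (29 bits)


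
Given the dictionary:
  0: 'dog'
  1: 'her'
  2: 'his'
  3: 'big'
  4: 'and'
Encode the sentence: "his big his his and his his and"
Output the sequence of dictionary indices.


Look up each word in the dictionary:
  'his' -> 2
  'big' -> 3
  'his' -> 2
  'his' -> 2
  'and' -> 4
  'his' -> 2
  'his' -> 2
  'and' -> 4

Encoded: [2, 3, 2, 2, 4, 2, 2, 4]


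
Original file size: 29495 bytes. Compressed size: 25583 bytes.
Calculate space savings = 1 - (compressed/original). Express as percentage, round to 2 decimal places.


ratio = compressed/original = 25583/29495 = 0.867367
savings = 1 - ratio = 1 - 0.867367 = 0.132633
as a percentage: 0.132633 * 100 = 13.26%

Space savings = 1 - 25583/29495 = 13.26%


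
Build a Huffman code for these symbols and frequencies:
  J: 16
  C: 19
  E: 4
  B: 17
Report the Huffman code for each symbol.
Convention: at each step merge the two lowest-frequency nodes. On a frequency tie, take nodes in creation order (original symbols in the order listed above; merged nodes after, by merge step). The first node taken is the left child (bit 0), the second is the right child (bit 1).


Huffman tree construction:
Step 1: Merge E(4) + J(16) = 20
Step 2: Merge B(17) + C(19) = 36
Step 3: Merge (E+J)(20) + (B+C)(36) = 56
Read each symbol's code off the tree from the root (left child = 0, right child = 1).

Codes:
  J: 01 (length 2)
  C: 11 (length 2)
  E: 00 (length 2)
  B: 10 (length 2)
Average code length: 112/56 = 2.0000 bits/symbol


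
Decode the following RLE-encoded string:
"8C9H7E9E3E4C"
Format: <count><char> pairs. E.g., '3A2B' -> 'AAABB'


Expanding each <count><char> pair:
  8C -> 'CCCCCCCC'
  9H -> 'HHHHHHHHH'
  7E -> 'EEEEEEE'
  9E -> 'EEEEEEEEE'
  3E -> 'EEE'
  4C -> 'CCCC'

Decoded = CCCCCCCCHHHHHHHHHEEEEEEEEEEEEEEEEEEECCCC


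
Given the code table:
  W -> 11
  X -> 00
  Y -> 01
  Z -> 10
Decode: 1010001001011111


Decoding:
10 -> Z
10 -> Z
00 -> X
10 -> Z
01 -> Y
01 -> Y
11 -> W
11 -> W


Result: ZZXZYYWW


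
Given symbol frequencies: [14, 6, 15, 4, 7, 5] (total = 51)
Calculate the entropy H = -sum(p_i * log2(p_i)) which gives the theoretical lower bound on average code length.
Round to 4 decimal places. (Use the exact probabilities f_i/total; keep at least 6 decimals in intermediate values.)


Per-symbol terms -p_i * log2(p_i) with p_i = f_i/51:
  p = 14/51 = 0.274510: log2(p) = -1.865070, -p*log2(p) = 0.511980
  p = 6/51 = 0.117647: log2(p) = -3.087463, -p*log2(p) = 0.363231
  p = 15/51 = 0.294118: log2(p) = -1.765535, -p*log2(p) = 0.519275
  p = 4/51 = 0.078431: log2(p) = -3.672425, -p*log2(p) = 0.288033
  p = 7/51 = 0.137255: log2(p) = -2.865070, -p*log2(p) = 0.393245
  p = 5/51 = 0.098039: log2(p) = -3.350497, -p*log2(p) = 0.328480
H = 0.511980 + 0.363231 + 0.519275 + 0.288033 + 0.393245 + 0.328480 = 2.404244

H = 2.4042 bits/symbol


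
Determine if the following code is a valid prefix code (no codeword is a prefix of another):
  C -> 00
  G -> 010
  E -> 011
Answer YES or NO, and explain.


Checking each pair (does one codeword prefix another?):
  C='00' vs G='010': no prefix
  C='00' vs E='011': no prefix
  G='010' vs C='00': no prefix
  G='010' vs E='011': no prefix
  E='011' vs C='00': no prefix
  E='011' vs G='010': no prefix
No violation found over all pairs.

YES -- this is a valid prefix code. No codeword is a prefix of any other codeword.


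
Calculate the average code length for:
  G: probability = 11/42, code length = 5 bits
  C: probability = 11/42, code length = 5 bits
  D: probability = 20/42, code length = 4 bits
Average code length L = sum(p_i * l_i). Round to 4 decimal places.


Weighted contributions p_i * l_i:
  G: (11/42) * 5 = 55/42
  C: (11/42) * 5 = 55/42
  D: (20/42) * 4 = 80/42
Sum = (55 + 55 + 80)/42 = 190/42

L = 190/42 = 4.5238 bits/symbol


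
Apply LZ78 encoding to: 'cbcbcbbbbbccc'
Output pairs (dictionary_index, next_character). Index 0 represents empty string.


LZ78 encoding steps:
Dictionary: {0: ''}
Step 1: w='' (idx 0), next='c' -> output (0, 'c'), add 'c' as idx 1
Step 2: w='' (idx 0), next='b' -> output (0, 'b'), add 'b' as idx 2
Step 3: w='c' (idx 1), next='b' -> output (1, 'b'), add 'cb' as idx 3
Step 4: w='cb' (idx 3), next='b' -> output (3, 'b'), add 'cbb' as idx 4
Step 5: w='b' (idx 2), next='b' -> output (2, 'b'), add 'bb' as idx 5
Step 6: w='b' (idx 2), next='c' -> output (2, 'c'), add 'bc' as idx 6
Step 7: w='c' (idx 1), next='c' -> output (1, 'c'), add 'cc' as idx 7


Encoded: [(0, 'c'), (0, 'b'), (1, 'b'), (3, 'b'), (2, 'b'), (2, 'c'), (1, 'c')]


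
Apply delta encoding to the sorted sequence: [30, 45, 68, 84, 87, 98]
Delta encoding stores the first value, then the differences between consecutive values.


First value: 30
Deltas:
  45 - 30 = 15
  68 - 45 = 23
  84 - 68 = 16
  87 - 84 = 3
  98 - 87 = 11


Delta encoded: [30, 15, 23, 16, 3, 11]


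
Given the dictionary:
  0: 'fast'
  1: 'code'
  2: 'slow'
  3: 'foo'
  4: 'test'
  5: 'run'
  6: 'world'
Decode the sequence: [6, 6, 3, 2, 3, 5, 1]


Look up each index in the dictionary:
  6 -> 'world'
  6 -> 'world'
  3 -> 'foo'
  2 -> 'slow'
  3 -> 'foo'
  5 -> 'run'
  1 -> 'code'

Decoded: "world world foo slow foo run code"


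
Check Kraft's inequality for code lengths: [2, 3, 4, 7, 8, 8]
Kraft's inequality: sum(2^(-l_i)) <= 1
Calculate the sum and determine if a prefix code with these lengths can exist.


Sum = 2^(-2) + 2^(-3) + 2^(-4) + 2^(-7) + 2^(-8) + 2^(-8)
    = 0.25 + 0.125 + 0.0625 + 0.0078125 + 0.00390625 + 0.00390625
    = 116/256 = 0.453125
Since 0.453125 <= 1, Kraft's inequality IS satisfied.
A prefix code with these lengths CAN exist.

Kraft sum = 0.453125. Satisfied.


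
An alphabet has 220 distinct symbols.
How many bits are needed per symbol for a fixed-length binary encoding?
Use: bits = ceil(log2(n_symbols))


log2(220) = 7.7814
Bracket: 2^7 = 128 < 220 <= 2^8 = 256
So ceil(log2(220)) = 8

bits = ceil(log2(220)) = ceil(7.7814) = 8 bits


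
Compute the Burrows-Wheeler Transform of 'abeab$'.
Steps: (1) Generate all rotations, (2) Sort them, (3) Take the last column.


Rotations (sorted):
  0: $abeab -> last char: b
  1: ab$abe -> last char: e
  2: abeab$ -> last char: $
  3: b$abea -> last char: a
  4: beab$a -> last char: a
  5: eab$ab -> last char: b


BWT = be$aab


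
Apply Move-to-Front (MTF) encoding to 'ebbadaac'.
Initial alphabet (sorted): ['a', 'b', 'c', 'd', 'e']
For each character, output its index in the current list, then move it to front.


MTF encoding:
'e': index 4 in ['a', 'b', 'c', 'd', 'e'] -> ['e', 'a', 'b', 'c', 'd']
'b': index 2 in ['e', 'a', 'b', 'c', 'd'] -> ['b', 'e', 'a', 'c', 'd']
'b': index 0 in ['b', 'e', 'a', 'c', 'd'] -> ['b', 'e', 'a', 'c', 'd']
'a': index 2 in ['b', 'e', 'a', 'c', 'd'] -> ['a', 'b', 'e', 'c', 'd']
'd': index 4 in ['a', 'b', 'e', 'c', 'd'] -> ['d', 'a', 'b', 'e', 'c']
'a': index 1 in ['d', 'a', 'b', 'e', 'c'] -> ['a', 'd', 'b', 'e', 'c']
'a': index 0 in ['a', 'd', 'b', 'e', 'c'] -> ['a', 'd', 'b', 'e', 'c']
'c': index 4 in ['a', 'd', 'b', 'e', 'c'] -> ['c', 'a', 'd', 'b', 'e']


Output: [4, 2, 0, 2, 4, 1, 0, 4]


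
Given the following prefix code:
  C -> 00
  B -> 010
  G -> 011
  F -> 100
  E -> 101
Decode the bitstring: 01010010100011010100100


Decoding step by step:
Bits 010 -> B
Bits 100 -> F
Bits 101 -> E
Bits 00 -> C
Bits 011 -> G
Bits 010 -> B
Bits 100 -> F
Bits 100 -> F


Decoded message: BFECGBFF


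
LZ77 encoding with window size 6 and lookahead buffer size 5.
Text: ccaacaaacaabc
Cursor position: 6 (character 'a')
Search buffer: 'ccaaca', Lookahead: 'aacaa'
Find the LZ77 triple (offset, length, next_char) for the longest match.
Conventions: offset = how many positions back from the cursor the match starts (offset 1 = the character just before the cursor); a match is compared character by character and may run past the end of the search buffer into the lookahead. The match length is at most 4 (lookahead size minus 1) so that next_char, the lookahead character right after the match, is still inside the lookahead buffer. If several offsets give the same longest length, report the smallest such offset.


Try each offset into the search buffer:
  offset=1 (pos 5, char 'a'): match length 2
  offset=2 (pos 4, char 'c'): match length 0
  offset=3 (pos 3, char 'a'): match length 1
  offset=4 (pos 2, char 'a'): match length 4
  offset=5 (pos 1, char 'c'): match length 0
  offset=6 (pos 0, char 'c'): match length 0
Longest match has length 4 at offset 4.
next_char = character at position 6 + 4 = 10 -> 'a'

Best match: offset=4, length=4 (matching 'aaca' starting at position 2)
LZ77 triple: (4, 4, 'a')
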